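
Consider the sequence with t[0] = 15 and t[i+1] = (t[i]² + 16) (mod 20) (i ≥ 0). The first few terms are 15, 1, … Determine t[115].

t[0] = 15,  t[1] = 1,  t[2] = 17,  t[3] = 5,  t[4] = 1.
Since t[4] = t[1] = 1, the sequence is eventually periodic: after a pre-period of length 1 it cycles with period 3.
For i ≥ 1, t[i] depends only on (i - 1) mod 3. (115 - 1) mod 3 = 0, so t[115] = t[1] = 1.

1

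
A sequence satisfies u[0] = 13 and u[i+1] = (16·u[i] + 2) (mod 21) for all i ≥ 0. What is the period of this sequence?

3

Computing terms: u[0] = 13, u[1] = 0, u[2] = 2, u[3] = 13.
The sequence repeats with period 3.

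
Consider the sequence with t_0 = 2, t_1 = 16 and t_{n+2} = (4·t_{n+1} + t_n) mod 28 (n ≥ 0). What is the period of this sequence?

16

t_0 = 2,  t_1 = 16,  t_2 = 10,  t_3 = 0,  t_4 = 10,  t_5 = 12,  t_6 = 2,  t_7 = 20,  t_8 = 26,  t_9 = 12,  t_{10} = 18,  t_{11} = 0,  t_{12} = 18,  t_{13} = 16,  t_{14} = 26,  t_{15} = 8,  t_{16} = 2,  t_{17} = 16.
The sequence repeats with period 16.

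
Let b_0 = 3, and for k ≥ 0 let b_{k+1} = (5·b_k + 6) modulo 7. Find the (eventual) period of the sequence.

Listing terms: b_0 = 3; b_1 = 0; b_2 = 6; b_3 = 1; b_4 = 4; b_5 = 5; b_6 = 3.
Since b_6 = b_0 = 3, the sequence is periodic with period 6.

6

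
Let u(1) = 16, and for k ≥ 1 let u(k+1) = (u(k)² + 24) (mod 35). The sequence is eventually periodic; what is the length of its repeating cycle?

We have u(1) = 16,  u(2) = 0,  u(3) = 24,  u(4) = 5,  u(5) = 14,  u(6) = 10,  u(7) = 19,  u(8) = 0.
Since u(8) = u(2) = 0, the sequence is eventually periodic: after a pre-period of length 1 it cycles with period 6.

6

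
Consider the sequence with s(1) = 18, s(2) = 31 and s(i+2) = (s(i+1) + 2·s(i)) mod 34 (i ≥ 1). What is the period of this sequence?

Listing terms: s(1) = 18,  s(2) = 31,  s(3) = 33,  s(4) = 27,  s(5) = 25,  s(6) = 11,  s(7) = 27,  s(8) = 15,  s(9) = 1,  s(10) = 31,  s(11) = 33.
Since (s(10), s(11)) = (s(2), s(3)) = (31, 33) (two consecutive terms determine the rest), the sequence is eventually periodic: after a pre-period of length 1 it cycles with period 8.

8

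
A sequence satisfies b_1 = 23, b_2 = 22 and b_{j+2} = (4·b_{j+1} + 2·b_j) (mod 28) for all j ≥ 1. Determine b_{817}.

Computing terms: b_1 = 23,  b_2 = 22,  b_3 = 22,  b_4 = 20,  b_5 = 12,  b_6 = 4,  b_7 = 12,  b_8 = 0,  b_9 = 24,  b_{10} = 12,  b_{11} = 12,  b_{12} = 16,  b_{13} = 4,  b_{14} = 20,  b_{15} = 4,  b_{16} = 0,  b_{17} = 8,  b_{18} = 4,  b_{19} = 4,  b_{20} = 24,  b_{21} = 20,  b_{22} = 16,  b_{23} = 20,  b_{24} = 0,  b_{25} = 12,  b_{26} = 20,  b_{27} = 20,  b_{28} = 8,  b_{29} = 16,  b_{30} = 24,  b_{31} = 16,  b_{32} = 0,  b_{33} = 4,  b_{34} = 16,  b_{35} = 16,  b_{36} = 12,  b_{37} = 24,  b_{38} = 8,  b_{39} = 24,  b_{40} = 0,  b_{41} = 20,  b_{42} = 24,  b_{43} = 24,  b_{44} = 4,  b_{45} = 8,  b_{46} = 12,  b_{47} = 8,  b_{48} = 0,  b_{49} = 16,  b_{50} = 8,  b_{51} = 8,  b_{52} = 20,  b_{53} = 12.
Since (b_{52}, b_{53}) = (b_4, b_5) = (20, 12) (two consecutive terms determine the rest), the sequence is eventually periodic: after a pre-period of length 3 it cycles with period 48.
For j ≥ 4, b_j depends only on (j - 4) mod 48. (817 - 4) mod 48 = 45, so b_{817} = b_{49} = 16.

16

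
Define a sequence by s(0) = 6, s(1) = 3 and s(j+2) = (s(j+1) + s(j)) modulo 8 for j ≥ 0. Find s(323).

5

Listing terms: s(0) = 6, s(1) = 3, s(2) = 1, s(3) = 4, s(4) = 5, s(5) = 1, s(6) = 6, s(7) = 7, s(8) = 5, s(9) = 4, s(10) = 1, s(11) = 5, s(12) = 6, s(13) = 3.
The sequence repeats with period 12.
(323 - 0) mod 12 = 11, so s(323) = s(11) = 5.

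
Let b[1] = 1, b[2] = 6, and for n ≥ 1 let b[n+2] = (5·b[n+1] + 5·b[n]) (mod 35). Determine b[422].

15

Computing terms: b[1] = 1; b[2] = 6; b[3] = 0; b[4] = 30; b[5] = 10; b[6] = 25; b[7] = 0; b[8] = 20; b[9] = 30; b[10] = 5; b[11] = 0; b[12] = 25; b[13] = 20; b[14] = 15; b[15] = 0; b[16] = 5; b[17] = 25; b[18] = 10; b[19] = 0; b[20] = 15; b[21] = 5; b[22] = 30; b[23] = 0; b[24] = 10; b[25] = 15; b[26] = 20; b[27] = 0; b[28] = 30.
Since (b[27], b[28]) = (b[3], b[4]) = (0, 30) (two consecutive terms determine the rest), the sequence is eventually periodic: after a pre-period of length 2 it cycles with period 24.
For n ≥ 3, b[n] depends only on (n - 3) mod 24. (422 - 3) mod 24 = 11, so b[422] = b[14] = 15.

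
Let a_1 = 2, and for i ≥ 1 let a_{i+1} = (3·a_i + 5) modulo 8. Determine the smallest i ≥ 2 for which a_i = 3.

Listing terms: a_1 = 2, a_2 = 3, a_3 = 6, a_4 = 7, a_5 = 2.
Since a_5 = a_1 = 2, the sequence is periodic with period 4.
The value 3 first appears (with i ≥ 2) at a_2.

2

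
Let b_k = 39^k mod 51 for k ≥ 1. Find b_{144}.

18

Computing terms: b_1 = 39,  b_2 = 42,  b_3 = 6,  b_4 = 30,  b_5 = 48,  b_6 = 36,  b_7 = 27,  b_8 = 33,  b_9 = 12,  b_{10} = 9,  b_{11} = 45,  b_{12} = 21,  b_{13} = 3,  b_{14} = 15,  b_{15} = 24,  b_{16} = 18,  b_{17} = 39.
Since b_{17} = b_1 = 39, the sequence is periodic with period 16.
So b_{144} = b_{1 + ((144-1) mod 16)} = b_{16} = 18.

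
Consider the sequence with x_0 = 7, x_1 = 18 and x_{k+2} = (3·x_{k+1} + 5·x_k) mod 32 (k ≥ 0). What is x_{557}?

Computing terms: x_0 = 7,  x_1 = 18,  x_2 = 25,  x_3 = 5,  x_4 = 12,  x_5 = 29,  x_6 = 19,  x_7 = 10,  x_8 = 29,  x_9 = 9,  x_{10} = 12,  x_{11} = 17,  x_{12} = 15,  x_{13} = 2,  x_{14} = 17,  x_{15} = 29,  x_{16} = 12,  x_{17} = 21,  x_{18} = 27,  x_{19} = 26,  x_{20} = 21,  x_{21} = 1,  x_{22} = 12,  x_{23} = 9,  x_{24} = 23,  x_{25} = 18,  x_{26} = 9,  x_{27} = 21,  x_{28} = 12,  x_{29} = 13,  x_{30} = 3,  x_{31} = 10,  x_{32} = 13,  x_{33} = 25,  x_{34} = 12,  x_{35} = 1,  x_{36} = 31,  x_{37} = 2,  x_{38} = 1,  x_{39} = 13,  x_{40} = 12,  x_{41} = 5,  x_{42} = 11,  x_{43} = 26,  x_{44} = 5,  x_{45} = 17,  x_{46} = 12,  x_{47} = 25,  x_{48} = 7,  x_{49} = 18.
Since (x_{48}, x_{49}) = (x_0, x_1) = (7, 18) (two consecutive terms determine the rest), the sequence is periodic with period 48.
(557 - 0) mod 48 = 29, so x_{557} = x_{29} = 13.

13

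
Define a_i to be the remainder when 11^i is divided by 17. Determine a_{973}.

7

Listing terms: a_0 = 1, a_1 = 11, a_2 = 2, a_3 = 5, a_4 = 4, a_5 = 10, a_6 = 8, a_7 = 3, a_8 = 16, a_9 = 6, a_{10} = 15, a_{11} = 12, a_{12} = 13, a_{13} = 7, a_{14} = 9, a_{15} = 14, a_{16} = 1.
The sequence repeats with period 16.
(973 - 0) mod 16 = 13, so a_{973} = a_{13} = 7.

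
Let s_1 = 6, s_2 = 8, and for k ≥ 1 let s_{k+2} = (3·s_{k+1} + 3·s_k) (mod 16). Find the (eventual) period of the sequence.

s_1 = 6; s_2 = 8; s_3 = 10; s_4 = 6; s_5 = 0; s_6 = 2; s_7 = 6; s_8 = 8.
The sequence repeats with period 6.

6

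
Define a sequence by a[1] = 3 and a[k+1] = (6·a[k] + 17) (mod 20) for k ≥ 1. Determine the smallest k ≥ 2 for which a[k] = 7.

3

Listing terms: a[1] = 3; a[2] = 15; a[3] = 7; a[4] = 19; a[5] = 11; a[6] = 3.
Since a[6] = a[1] = 3, the sequence is periodic with period 5.
The value 7 first appears (with k ≥ 2) at a[3].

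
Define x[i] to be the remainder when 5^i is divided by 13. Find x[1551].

8

We have x[1] = 5,  x[2] = 12,  x[3] = 8,  x[4] = 1,  x[5] = 5.
The sequence repeats with period 4.
(1551 - 1) mod 4 = 2, so x[1551] = x[3] = 8.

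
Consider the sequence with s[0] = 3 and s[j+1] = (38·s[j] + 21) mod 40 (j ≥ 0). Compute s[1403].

We have s[0] = 3; s[1] = 15; s[2] = 31; s[3] = 39; s[4] = 23; s[5] = 15.
Since s[5] = s[1] = 15, the sequence is eventually periodic: after a pre-period of length 1 it cycles with period 4.
For j ≥ 1, s[j] depends only on (j - 1) mod 4. (1403 - 1) mod 4 = 2, so s[1403] = s[3] = 39.

39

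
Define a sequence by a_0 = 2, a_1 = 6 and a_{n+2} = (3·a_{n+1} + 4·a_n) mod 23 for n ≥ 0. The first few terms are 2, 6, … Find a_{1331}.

Listing terms: a_0 = 2; a_1 = 6; a_2 = 3; a_3 = 10; a_4 = 19; a_5 = 5; a_6 = 22; a_7 = 17; a_8 = 1; a_9 = 2; a_{10} = 10; a_{11} = 15; a_{12} = 16; a_{13} = 16; a_{14} = 20; a_{15} = 9; a_{16} = 15; a_{17} = 12; a_{18} = 4; a_{19} = 14; a_{20} = 12; a_{21} = 0; a_{22} = 2; a_{23} = 6.
Since (a_{22}, a_{23}) = (a_0, a_1) = (2, 6) (two consecutive terms determine the rest), the sequence is periodic with period 22.
(1331 - 0) mod 22 = 11, so a_{1331} = a_{11} = 15.

15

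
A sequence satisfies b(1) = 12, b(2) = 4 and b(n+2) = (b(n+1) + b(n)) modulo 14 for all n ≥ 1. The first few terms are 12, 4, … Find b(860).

Listing terms: b(1) = 12; b(2) = 4; b(3) = 2; b(4) = 6; b(5) = 8; b(6) = 0; b(7) = 8; b(8) = 8; b(9) = 2; b(10) = 10; b(11) = 12; b(12) = 8; b(13) = 6; b(14) = 0; b(15) = 6; b(16) = 6; b(17) = 12; b(18) = 4.
The sequence repeats with period 16.
So b(860) = b(1 + ((860-1) mod 16)) = b(12) = 8.

8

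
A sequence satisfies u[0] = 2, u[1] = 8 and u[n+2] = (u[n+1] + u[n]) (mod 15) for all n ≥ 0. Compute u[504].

Listing terms: u[0] = 2; u[1] = 8; u[2] = 10; u[3] = 3; u[4] = 13; u[5] = 1; u[6] = 14; u[7] = 0; u[8] = 14; u[9] = 14; u[10] = 13; u[11] = 12; u[12] = 10; u[13] = 7; u[14] = 2; u[15] = 9; u[16] = 11; u[17] = 5; u[18] = 1; u[19] = 6; u[20] = 7; u[21] = 13; u[22] = 5; u[23] = 3; u[24] = 8; u[25] = 11; u[26] = 4; u[27] = 0; u[28] = 4; u[29] = 4; u[30] = 8; u[31] = 12; u[32] = 5; u[33] = 2; u[34] = 7; u[35] = 9; u[36] = 1; u[37] = 10; u[38] = 11; u[39] = 6; u[40] = 2; u[41] = 8.
The sequence repeats with period 40.
So u[504] = u[0 + ((504-0) mod 40)] = u[24] = 8.

8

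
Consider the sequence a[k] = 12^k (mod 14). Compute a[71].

We have a[0] = 1,  a[1] = 12,  a[2] = 4,  a[3] = 6,  a[4] = 2,  a[5] = 10,  a[6] = 8,  a[7] = 12.
Since a[7] = a[1] = 12, the sequence is eventually periodic: after a pre-period of length 1 it cycles with period 6.
For k ≥ 1, a[k] depends only on (k - 1) mod 6. (71 - 1) mod 6 = 4, so a[71] = a[5] = 10.

10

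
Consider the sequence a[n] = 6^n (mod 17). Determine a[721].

Listing terms: a[1] = 6; a[2] = 2; a[3] = 12; a[4] = 4; a[5] = 7; a[6] = 8; a[7] = 14; a[8] = 16; a[9] = 11; a[10] = 15; a[11] = 5; a[12] = 13; a[13] = 10; a[14] = 9; a[15] = 3; a[16] = 1; a[17] = 6.
Since a[17] = a[1] = 6, the sequence is periodic with period 16.
(721 - 1) mod 16 = 0, so a[721] = a[1] = 6.

6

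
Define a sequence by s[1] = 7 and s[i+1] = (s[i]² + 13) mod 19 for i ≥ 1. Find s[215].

11

Listing terms: s[1] = 7,  s[2] = 5,  s[3] = 0,  s[4] = 13,  s[5] = 11,  s[6] = 1,  s[7] = 14,  s[8] = 0.
Since s[8] = s[3] = 0, the sequence is eventually periodic: after a pre-period of length 2 it cycles with period 5.
For i ≥ 3, s[i] depends only on (i - 3) mod 5. (215 - 3) mod 5 = 2, so s[215] = s[5] = 11.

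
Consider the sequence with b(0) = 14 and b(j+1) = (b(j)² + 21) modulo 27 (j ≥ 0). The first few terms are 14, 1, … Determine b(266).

22

We have b(0) = 14,  b(1) = 1,  b(2) = 22,  b(3) = 19,  b(4) = 4,  b(5) = 10,  b(6) = 13,  b(7) = 1.
Since b(7) = b(1) = 1, the sequence is eventually periodic: after a pre-period of length 1 it cycles with period 6.
For j ≥ 1, b(j) depends only on (j - 1) mod 6. (266 - 1) mod 6 = 1, so b(266) = b(2) = 22.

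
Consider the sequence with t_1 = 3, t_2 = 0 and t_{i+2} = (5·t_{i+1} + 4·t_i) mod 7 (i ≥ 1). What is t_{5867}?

1

t_1 = 3; t_2 = 0; t_3 = 5; t_4 = 4; t_5 = 5; t_6 = 6; t_7 = 1; t_8 = 1; t_9 = 2; t_{10} = 0; t_{11} = 1; t_{12} = 5; t_{13} = 1; t_{14} = 4; t_{15} = 3; t_{16} = 3; t_{17} = 6; t_{18} = 0; t_{19} = 3; t_{20} = 1; t_{21} = 3; t_{22} = 5; t_{23} = 2; t_{24} = 2; t_{25} = 4; t_{26} = 0; t_{27} = 2; t_{28} = 3; t_{29} = 2; t_{30} = 1; t_{31} = 6; t_{32} = 6; t_{33} = 5; t_{34} = 0; t_{35} = 6; t_{36} = 2; t_{37} = 6; t_{38} = 3; t_{39} = 4; t_{40} = 4; t_{41} = 1; t_{42} = 0; t_{43} = 4; t_{44} = 6; t_{45} = 4; t_{46} = 2; t_{47} = 5; t_{48} = 5; t_{49} = 3; t_{50} = 0.
The sequence repeats with period 48.
(5867 - 1) mod 48 = 10, so t_{5867} = t_{11} = 1.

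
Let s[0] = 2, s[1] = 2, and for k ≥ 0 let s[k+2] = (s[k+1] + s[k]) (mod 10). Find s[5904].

Computing terms: s[0] = 2; s[1] = 2; s[2] = 4; s[3] = 6; s[4] = 0; s[5] = 6; s[6] = 6; s[7] = 2; s[8] = 8; s[9] = 0; s[10] = 8; s[11] = 8; s[12] = 6; s[13] = 4; s[14] = 0; s[15] = 4; s[16] = 4; s[17] = 8; s[18] = 2; s[19] = 0; s[20] = 2; s[21] = 2.
Since (s[20], s[21]) = (s[0], s[1]) = (2, 2) (two consecutive terms determine the rest), the sequence is periodic with period 20.
(5904 - 0) mod 20 = 4, so s[5904] = s[4] = 0.

0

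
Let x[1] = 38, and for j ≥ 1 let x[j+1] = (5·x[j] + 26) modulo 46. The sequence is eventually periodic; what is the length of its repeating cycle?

Listing terms: x[1] = 38, x[2] = 32, x[3] = 2, x[4] = 36, x[5] = 22, x[6] = 44, x[7] = 16, x[8] = 14, x[9] = 4, x[10] = 0, x[11] = 26, x[12] = 18, x[13] = 24, x[14] = 8, x[15] = 20, x[16] = 34, x[17] = 12, x[18] = 40, x[19] = 42, x[20] = 6, x[21] = 10, x[22] = 30, x[23] = 38.
The sequence repeats with period 22.

22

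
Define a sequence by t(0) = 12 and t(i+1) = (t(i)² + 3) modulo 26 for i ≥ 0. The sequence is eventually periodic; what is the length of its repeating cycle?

Computing terms: t(0) = 12,  t(1) = 17,  t(2) = 6,  t(3) = 13,  t(4) = 16,  t(5) = 25,  t(6) = 4,  t(7) = 19,  t(8) = 0,  t(9) = 3,  t(10) = 12.
The sequence repeats with period 10.

10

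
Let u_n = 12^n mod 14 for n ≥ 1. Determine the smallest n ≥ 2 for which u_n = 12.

Computing terms: u_1 = 12; u_2 = 4; u_3 = 6; u_4 = 2; u_5 = 10; u_6 = 8; u_7 = 12.
The sequence repeats with period 6.
The value 12 next appears (with n ≥ 2) at u_7.

7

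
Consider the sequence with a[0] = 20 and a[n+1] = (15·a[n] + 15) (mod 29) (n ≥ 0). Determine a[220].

We have a[0] = 20; a[1] = 25; a[2] = 13; a[3] = 7; a[4] = 4; a[5] = 17; a[6] = 9; a[7] = 5; a[8] = 3; a[9] = 2; a[10] = 16; a[11] = 23; a[12] = 12; a[13] = 21; a[14] = 11; a[15] = 6; a[16] = 18; a[17] = 24; a[18] = 27; a[19] = 14; a[20] = 22; a[21] = 26; a[22] = 28; a[23] = 0; a[24] = 15; a[25] = 8; a[26] = 19; a[27] = 10; a[28] = 20.
The sequence repeats with period 28.
So a[220] = a[0 + ((220-0) mod 28)] = a[24] = 15.

15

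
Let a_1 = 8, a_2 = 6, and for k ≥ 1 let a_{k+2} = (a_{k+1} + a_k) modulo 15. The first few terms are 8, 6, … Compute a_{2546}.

Listing terms: a_1 = 8,  a_2 = 6,  a_3 = 14,  a_4 = 5,  a_5 = 4,  a_6 = 9,  a_7 = 13,  a_8 = 7,  a_9 = 5,  a_{10} = 12,  a_{11} = 2,  a_{12} = 14,  a_{13} = 1,  a_{14} = 0,  a_{15} = 1,  a_{16} = 1,  a_{17} = 2,  a_{18} = 3,  a_{19} = 5,  a_{20} = 8,  a_{21} = 13,  a_{22} = 6,  a_{23} = 4,  a_{24} = 10,  a_{25} = 14,  a_{26} = 9,  a_{27} = 8,  a_{28} = 2,  a_{29} = 10,  a_{30} = 12,  a_{31} = 7,  a_{32} = 4,  a_{33} = 11,  a_{34} = 0,  a_{35} = 11,  a_{36} = 11,  a_{37} = 7,  a_{38} = 3,  a_{39} = 10,  a_{40} = 13,  a_{41} = 8,  a_{42} = 6.
Since (a_{41}, a_{42}) = (a_1, a_2) = (8, 6) (two consecutive terms determine the rest), the sequence is periodic with period 40.
(2546 - 1) mod 40 = 25, so a_{2546} = a_{26} = 9.

9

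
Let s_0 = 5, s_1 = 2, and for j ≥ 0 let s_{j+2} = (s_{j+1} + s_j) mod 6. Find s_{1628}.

s_0 = 5; s_1 = 2; s_2 = 1; s_3 = 3; s_4 = 4; s_5 = 1; s_6 = 5; s_7 = 0; s_8 = 5; s_9 = 5; s_{10} = 4; s_{11} = 3; s_{12} = 1; s_{13} = 4; s_{14} = 5; s_{15} = 3; s_{16} = 2; s_{17} = 5; s_{18} = 1; s_{19} = 0; s_{20} = 1; s_{21} = 1; s_{22} = 2; s_{23} = 3; s_{24} = 5; s_{25} = 2.
Since (s_{24}, s_{25}) = (s_0, s_1) = (5, 2) (two consecutive terms determine the rest), the sequence is periodic with period 24.
So s_{1628} = s_{0 + ((1628-0) mod 24)} = s_{20} = 1.

1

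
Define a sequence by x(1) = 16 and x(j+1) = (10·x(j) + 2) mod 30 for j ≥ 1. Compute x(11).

12

x(1) = 16, x(2) = 12, x(3) = 2, x(4) = 22, x(5) = 12.
Since x(5) = x(2) = 12, the sequence is eventually periodic: after a pre-period of length 1 it cycles with period 3.
For j ≥ 2, x(j) depends only on (j - 2) mod 3. (11 - 2) mod 3 = 0, so x(11) = x(2) = 12.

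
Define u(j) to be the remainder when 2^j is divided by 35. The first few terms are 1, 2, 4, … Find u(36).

We have u(0) = 1, u(1) = 2, u(2) = 4, u(3) = 8, u(4) = 16, u(5) = 32, u(6) = 29, u(7) = 23, u(8) = 11, u(9) = 22, u(10) = 9, u(11) = 18, u(12) = 1.
Since u(12) = u(0) = 1, the sequence is periodic with period 12.
So u(36) = u(0 + ((36-0) mod 12)) = u(0) = 1.

1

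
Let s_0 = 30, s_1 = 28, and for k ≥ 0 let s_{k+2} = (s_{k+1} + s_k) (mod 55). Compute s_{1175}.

Computing terms: s_0 = 30,  s_1 = 28,  s_2 = 3,  s_3 = 31,  s_4 = 34,  s_5 = 10,  s_6 = 44,  s_7 = 54,  s_8 = 43,  s_9 = 42,  s_{10} = 30,  s_{11} = 17,  s_{12} = 47,  s_{13} = 9,  s_{14} = 1,  s_{15} = 10,  s_{16} = 11,  s_{17} = 21,  s_{18} = 32,  s_{19} = 53,  s_{20} = 30,  s_{21} = 28.
Since (s_{20}, s_{21}) = (s_0, s_1) = (30, 28) (two consecutive terms determine the rest), the sequence is periodic with period 20.
So s_{1175} = s_{0 + ((1175-0) mod 20)} = s_{15} = 10.

10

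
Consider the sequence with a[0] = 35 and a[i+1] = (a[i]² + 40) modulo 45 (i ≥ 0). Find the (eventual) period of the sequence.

3

We have a[0] = 35; a[1] = 5; a[2] = 20; a[3] = 35.
Since a[3] = a[0] = 35, the sequence is periodic with period 3.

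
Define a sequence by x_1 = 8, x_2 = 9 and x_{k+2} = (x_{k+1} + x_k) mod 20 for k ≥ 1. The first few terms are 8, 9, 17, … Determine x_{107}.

Computing terms: x_1 = 8,  x_2 = 9,  x_3 = 17,  x_4 = 6,  x_5 = 3,  x_6 = 9,  x_7 = 12,  x_8 = 1,  x_9 = 13,  x_{10} = 14,  x_{11} = 7,  x_{12} = 1,  x_{13} = 8,  x_{14} = 9.
Since (x_{13}, x_{14}) = (x_1, x_2) = (8, 9) (two consecutive terms determine the rest), the sequence is periodic with period 12.
(107 - 1) mod 12 = 10, so x_{107} = x_{11} = 7.

7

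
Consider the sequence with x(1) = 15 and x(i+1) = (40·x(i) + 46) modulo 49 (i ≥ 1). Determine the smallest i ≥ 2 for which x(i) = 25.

16

Listing terms: x(1) = 15, x(2) = 9, x(3) = 14, x(4) = 18, x(5) = 31, x(6) = 12, x(7) = 36, x(8) = 16, x(9) = 0, x(10) = 46, x(11) = 24, x(12) = 26, x(13) = 8, x(14) = 23, x(15) = 35, x(16) = 25, x(17) = 17, x(18) = 40, x(19) = 29, x(20) = 30, x(21) = 21, x(22) = 4, x(23) = 10, x(24) = 5, x(25) = 1, x(26) = 37, x(27) = 7, x(28) = 32, x(29) = 3, x(30) = 19, x(31) = 22, x(32) = 44, x(33) = 42, x(34) = 11, x(35) = 45, x(36) = 33, x(37) = 43, x(38) = 2, x(39) = 28, x(40) = 39, x(41) = 38, x(42) = 47, x(43) = 15.
The sequence repeats with period 42.
The value 25 first appears (with i ≥ 2) at x(16).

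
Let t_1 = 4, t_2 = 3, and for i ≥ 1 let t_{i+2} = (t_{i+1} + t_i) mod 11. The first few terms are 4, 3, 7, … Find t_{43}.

7

Computing terms: t_1 = 4,  t_2 = 3,  t_3 = 7,  t_4 = 10,  t_5 = 6,  t_6 = 5,  t_7 = 0,  t_8 = 5,  t_9 = 5,  t_{10} = 10,  t_{11} = 4,  t_{12} = 3.
The sequence repeats with period 10.
So t_{43} = t_{1 + ((43-1) mod 10)} = t_3 = 7.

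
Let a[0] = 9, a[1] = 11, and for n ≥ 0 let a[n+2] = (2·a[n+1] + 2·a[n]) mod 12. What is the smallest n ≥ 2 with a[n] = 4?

a[0] = 9, a[1] = 11, a[2] = 4, a[3] = 6, a[4] = 8, a[5] = 4, a[6] = 0, a[7] = 8, a[8] = 4.
Since (a[7], a[8]) = (a[4], a[5]) = (8, 4) (two consecutive terms determine the rest), the sequence is eventually periodic: after a pre-period of length 4 it cycles with period 3.
The value 4 first appears (with n ≥ 2) at a[2].

2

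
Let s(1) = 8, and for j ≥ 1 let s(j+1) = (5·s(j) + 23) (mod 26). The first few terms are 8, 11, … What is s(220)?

23

Listing terms: s(1) = 8,  s(2) = 11,  s(3) = 0,  s(4) = 23,  s(5) = 8.
Since s(5) = s(1) = 8, the sequence is periodic with period 4.
So s(220) = s(1 + ((220-1) mod 4)) = s(4) = 23.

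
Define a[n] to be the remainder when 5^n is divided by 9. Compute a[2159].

2

Listing terms: a[0] = 1; a[1] = 5; a[2] = 7; a[3] = 8; a[4] = 4; a[5] = 2; a[6] = 1.
Since a[6] = a[0] = 1, the sequence is periodic with period 6.
(2159 - 0) mod 6 = 5, so a[2159] = a[5] = 2.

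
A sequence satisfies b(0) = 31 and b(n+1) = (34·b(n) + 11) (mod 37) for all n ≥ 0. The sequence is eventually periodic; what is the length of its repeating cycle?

Computing terms: b(0) = 31,  b(1) = 29,  b(2) = 35,  b(3) = 17,  b(4) = 34,  b(5) = 20,  b(6) = 25,  b(7) = 10,  b(8) = 18,  b(9) = 31.
Since b(9) = b(0) = 31, the sequence is periodic with period 9.

9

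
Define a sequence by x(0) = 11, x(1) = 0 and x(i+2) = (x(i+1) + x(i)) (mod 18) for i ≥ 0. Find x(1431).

Computing terms: x(0) = 11, x(1) = 0, x(2) = 11, x(3) = 11, x(4) = 4, x(5) = 15, x(6) = 1, x(7) = 16, x(8) = 17, x(9) = 15, x(10) = 14, x(11) = 11, x(12) = 7, x(13) = 0, x(14) = 7, x(15) = 7, x(16) = 14, x(17) = 3, x(18) = 17, x(19) = 2, x(20) = 1, x(21) = 3, x(22) = 4, x(23) = 7, x(24) = 11, x(25) = 0.
Since (x(24), x(25)) = (x(0), x(1)) = (11, 0) (two consecutive terms determine the rest), the sequence is periodic with period 24.
(1431 - 0) mod 24 = 15, so x(1431) = x(15) = 7.

7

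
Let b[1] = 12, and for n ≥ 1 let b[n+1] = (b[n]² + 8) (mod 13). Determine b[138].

11

Listing terms: b[1] = 12,  b[2] = 9,  b[3] = 11,  b[4] = 12.
The sequence repeats with period 3.
(138 - 1) mod 3 = 2, so b[138] = b[3] = 11.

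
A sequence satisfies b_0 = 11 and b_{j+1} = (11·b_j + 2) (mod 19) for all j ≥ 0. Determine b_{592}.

Listing terms: b_0 = 11,  b_1 = 9,  b_2 = 6,  b_3 = 11.
Since b_3 = b_0 = 11, the sequence is periodic with period 3.
(592 - 0) mod 3 = 1, so b_{592} = b_1 = 9.

9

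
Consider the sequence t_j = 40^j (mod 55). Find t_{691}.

40

Computing terms: t_0 = 1, t_1 = 40, t_2 = 5, t_3 = 35, t_4 = 25, t_5 = 10, t_6 = 15, t_7 = 50, t_8 = 20, t_9 = 30, t_{10} = 45, t_{11} = 40.
Since t_{11} = t_1 = 40, the sequence is eventually periodic: after a pre-period of length 1 it cycles with period 10.
For j ≥ 1, t_j depends only on (j - 1) mod 10. (691 - 1) mod 10 = 0, so t_{691} = t_1 = 40.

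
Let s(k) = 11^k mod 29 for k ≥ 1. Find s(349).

Listing terms: s(1) = 11, s(2) = 5, s(3) = 26, s(4) = 25, s(5) = 14, s(6) = 9, s(7) = 12, s(8) = 16, s(9) = 2, s(10) = 22, s(11) = 10, s(12) = 23, s(13) = 21, s(14) = 28, s(15) = 18, s(16) = 24, s(17) = 3, s(18) = 4, s(19) = 15, s(20) = 20, s(21) = 17, s(22) = 13, s(23) = 27, s(24) = 7, s(25) = 19, s(26) = 6, s(27) = 8, s(28) = 1, s(29) = 11.
Since s(29) = s(1) = 11, the sequence is periodic with period 28.
(349 - 1) mod 28 = 12, so s(349) = s(13) = 21.

21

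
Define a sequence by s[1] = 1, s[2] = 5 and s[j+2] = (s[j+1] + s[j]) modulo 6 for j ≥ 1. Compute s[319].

3

s[1] = 1,  s[2] = 5,  s[3] = 0,  s[4] = 5,  s[5] = 5,  s[6] = 4,  s[7] = 3,  s[8] = 1,  s[9] = 4,  s[10] = 5,  s[11] = 3,  s[12] = 2,  s[13] = 5,  s[14] = 1,  s[15] = 0,  s[16] = 1,  s[17] = 1,  s[18] = 2,  s[19] = 3,  s[20] = 5,  s[21] = 2,  s[22] = 1,  s[23] = 3,  s[24] = 4,  s[25] = 1,  s[26] = 5.
Since (s[25], s[26]) = (s[1], s[2]) = (1, 5) (two consecutive terms determine the rest), the sequence is periodic with period 24.
So s[319] = s[1 + ((319-1) mod 24)] = s[7] = 3.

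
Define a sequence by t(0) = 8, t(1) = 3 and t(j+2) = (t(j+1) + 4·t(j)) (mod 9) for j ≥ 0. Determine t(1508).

4

Listing terms: t(0) = 8,  t(1) = 3,  t(2) = 8,  t(3) = 2,  t(4) = 7,  t(5) = 6,  t(6) = 7,  t(7) = 4,  t(8) = 5,  t(9) = 3,  t(10) = 5,  t(11) = 8,  t(12) = 1,  t(13) = 6,  t(14) = 1,  t(15) = 7,  t(16) = 2,  t(17) = 3,  t(18) = 2,  t(19) = 5,  t(20) = 4,  t(21) = 6,  t(22) = 4,  t(23) = 1,  t(24) = 8,  t(25) = 3.
The sequence repeats with period 24.
(1508 - 0) mod 24 = 20, so t(1508) = t(20) = 4.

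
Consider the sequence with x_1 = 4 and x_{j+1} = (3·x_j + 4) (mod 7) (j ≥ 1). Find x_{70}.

6

x_1 = 4,  x_2 = 2,  x_3 = 3,  x_4 = 6,  x_5 = 1,  x_6 = 0,  x_7 = 4.
Since x_7 = x_1 = 4, the sequence is periodic with period 6.
(70 - 1) mod 6 = 3, so x_{70} = x_4 = 6.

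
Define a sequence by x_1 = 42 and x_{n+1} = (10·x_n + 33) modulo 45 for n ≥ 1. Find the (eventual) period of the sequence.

Listing terms: x_1 = 42; x_2 = 3; x_3 = 18; x_4 = 33; x_5 = 3.
Since x_5 = x_2 = 3, the sequence is eventually periodic: after a pre-period of length 1 it cycles with period 3.

3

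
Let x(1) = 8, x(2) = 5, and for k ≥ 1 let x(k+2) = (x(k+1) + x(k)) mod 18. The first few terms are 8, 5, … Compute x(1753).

8

x(1) = 8, x(2) = 5, x(3) = 13, x(4) = 0, x(5) = 13, x(6) = 13, x(7) = 8, x(8) = 3, x(9) = 11, x(10) = 14, x(11) = 7, x(12) = 3, x(13) = 10, x(14) = 13, x(15) = 5, x(16) = 0, x(17) = 5, x(18) = 5, x(19) = 10, x(20) = 15, x(21) = 7, x(22) = 4, x(23) = 11, x(24) = 15, x(25) = 8, x(26) = 5.
Since (x(25), x(26)) = (x(1), x(2)) = (8, 5) (two consecutive terms determine the rest), the sequence is periodic with period 24.
So x(1753) = x(1 + ((1753-1) mod 24)) = x(1) = 8.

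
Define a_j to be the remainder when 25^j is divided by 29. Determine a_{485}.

16

We have a_0 = 1, a_1 = 25, a_2 = 16, a_3 = 23, a_4 = 24, a_5 = 20, a_6 = 7, a_7 = 1.
Since a_7 = a_0 = 1, the sequence is periodic with period 7.
(485 - 0) mod 7 = 2, so a_{485} = a_2 = 16.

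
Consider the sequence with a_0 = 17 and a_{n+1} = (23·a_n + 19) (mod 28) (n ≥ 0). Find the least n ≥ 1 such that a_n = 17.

6

a_0 = 17; a_1 = 18; a_2 = 13; a_3 = 10; a_4 = 25; a_5 = 6; a_6 = 17.
The sequence repeats with period 6.
The value 17 next appears (with n ≥ 1) at a_6.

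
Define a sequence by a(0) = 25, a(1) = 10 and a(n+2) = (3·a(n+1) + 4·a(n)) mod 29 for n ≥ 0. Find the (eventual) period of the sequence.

14

Listing terms: a(0) = 25, a(1) = 10, a(2) = 14, a(3) = 24, a(4) = 12, a(5) = 16, a(6) = 9, a(7) = 4, a(8) = 19, a(9) = 15, a(10) = 5, a(11) = 17, a(12) = 13, a(13) = 20, a(14) = 25, a(15) = 10.
The sequence repeats with period 14.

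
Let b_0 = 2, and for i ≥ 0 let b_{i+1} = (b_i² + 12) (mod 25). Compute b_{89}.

Computing terms: b_0 = 2; b_1 = 16; b_2 = 18; b_3 = 11; b_4 = 8; b_5 = 1; b_6 = 13; b_7 = 6; b_8 = 23; b_9 = 16.
Since b_9 = b_1 = 16, the sequence is eventually periodic: after a pre-period of length 1 it cycles with period 8.
For i ≥ 1, b_i depends only on (i - 1) mod 8. (89 - 1) mod 8 = 0, so b_{89} = b_1 = 16.

16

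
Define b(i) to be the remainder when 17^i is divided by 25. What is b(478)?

9

Computing terms: b(1) = 17; b(2) = 14; b(3) = 13; b(4) = 21; b(5) = 7; b(6) = 19; b(7) = 23; b(8) = 16; b(9) = 22; b(10) = 24; b(11) = 8; b(12) = 11; b(13) = 12; b(14) = 4; b(15) = 18; b(16) = 6; b(17) = 2; b(18) = 9; b(19) = 3; b(20) = 1; b(21) = 17.
The sequence repeats with period 20.
So b(478) = b(1 + ((478-1) mod 20)) = b(18) = 9.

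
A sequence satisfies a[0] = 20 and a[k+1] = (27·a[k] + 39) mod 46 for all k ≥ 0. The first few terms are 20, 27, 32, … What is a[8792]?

6

a[0] = 20; a[1] = 27; a[2] = 32; a[3] = 29; a[4] = 40; a[5] = 15; a[6] = 30; a[7] = 21; a[8] = 8; a[9] = 25; a[10] = 24; a[11] = 43; a[12] = 4; a[13] = 9; a[14] = 6; a[15] = 17; a[16] = 38; a[17] = 7; a[18] = 44; a[19] = 31; a[20] = 2; a[21] = 1; a[22] = 20.
The sequence repeats with period 22.
(8792 - 0) mod 22 = 14, so a[8792] = a[14] = 6.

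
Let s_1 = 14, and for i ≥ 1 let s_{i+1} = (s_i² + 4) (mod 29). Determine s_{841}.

5

Listing terms: s_1 = 14, s_2 = 26, s_3 = 13, s_4 = 28, s_5 = 5, s_6 = 0, s_7 = 4, s_8 = 20, s_9 = 27, s_{10} = 8, s_{11} = 10, s_{12} = 17, s_{13} = 3, s_{14} = 13.
Since s_{14} = s_3 = 13, the sequence is eventually periodic: after a pre-period of length 2 it cycles with period 11.
For i ≥ 3, s_i depends only on (i - 3) mod 11. (841 - 3) mod 11 = 2, so s_{841} = s_5 = 5.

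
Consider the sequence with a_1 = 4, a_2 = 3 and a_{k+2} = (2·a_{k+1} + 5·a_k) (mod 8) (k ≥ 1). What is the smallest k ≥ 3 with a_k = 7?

6

a_1 = 4, a_2 = 3, a_3 = 2, a_4 = 3, a_5 = 0, a_6 = 7, a_7 = 6, a_8 = 7, a_9 = 4, a_{10} = 3.
The sequence repeats with period 8.
The value 7 first appears (with k ≥ 3) at a_6.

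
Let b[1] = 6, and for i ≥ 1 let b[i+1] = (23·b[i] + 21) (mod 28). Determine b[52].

We have b[1] = 6,  b[2] = 19,  b[3] = 10,  b[4] = 27,  b[5] = 26,  b[6] = 3,  b[7] = 6.
The sequence repeats with period 6.
(52 - 1) mod 6 = 3, so b[52] = b[4] = 27.

27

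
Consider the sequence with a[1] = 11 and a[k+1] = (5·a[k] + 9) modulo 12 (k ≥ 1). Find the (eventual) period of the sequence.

4

We have a[1] = 11,  a[2] = 4,  a[3] = 5,  a[4] = 10,  a[5] = 11.
Since a[5] = a[1] = 11, the sequence is periodic with period 4.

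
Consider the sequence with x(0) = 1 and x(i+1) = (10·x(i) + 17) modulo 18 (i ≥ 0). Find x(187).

x(0) = 1,  x(1) = 9,  x(2) = 17,  x(3) = 7,  x(4) = 15,  x(5) = 5,  x(6) = 13,  x(7) = 3,  x(8) = 11,  x(9) = 1.
Since x(9) = x(0) = 1, the sequence is periodic with period 9.
So x(187) = x(0 + ((187-0) mod 9)) = x(7) = 3.

3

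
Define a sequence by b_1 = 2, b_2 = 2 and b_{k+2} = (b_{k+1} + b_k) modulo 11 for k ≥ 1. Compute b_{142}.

b_1 = 2,  b_2 = 2,  b_3 = 4,  b_4 = 6,  b_5 = 10,  b_6 = 5,  b_7 = 4,  b_8 = 9,  b_9 = 2,  b_{10} = 0,  b_{11} = 2,  b_{12} = 2.
Since (b_{11}, b_{12}) = (b_1, b_2) = (2, 2) (two consecutive terms determine the rest), the sequence is periodic with period 10.
(142 - 1) mod 10 = 1, so b_{142} = b_2 = 2.

2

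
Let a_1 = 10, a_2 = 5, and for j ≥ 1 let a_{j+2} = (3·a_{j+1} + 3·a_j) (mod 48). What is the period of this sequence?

We have a_1 = 10, a_2 = 5, a_3 = 45, a_4 = 6, a_5 = 9, a_6 = 45, a_7 = 18, a_8 = 45, a_9 = 45, a_{10} = 30, a_{11} = 33, a_{12} = 45, a_{13} = 42, a_{14} = 21, a_{15} = 45, a_{16} = 6.
Since (a_{15}, a_{16}) = (a_3, a_4) = (45, 6) (two consecutive terms determine the rest), the sequence is eventually periodic: after a pre-period of length 2 it cycles with period 12.

12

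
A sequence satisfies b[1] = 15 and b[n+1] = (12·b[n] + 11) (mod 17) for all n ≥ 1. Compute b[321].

We have b[1] = 15,  b[2] = 4,  b[3] = 8,  b[4] = 5,  b[5] = 3,  b[6] = 13,  b[7] = 14,  b[8] = 9,  b[9] = 0,  b[10] = 11,  b[11] = 7,  b[12] = 10,  b[13] = 12,  b[14] = 2,  b[15] = 1,  b[16] = 6,  b[17] = 15.
The sequence repeats with period 16.
So b[321] = b[1 + ((321-1) mod 16)] = b[1] = 15.

15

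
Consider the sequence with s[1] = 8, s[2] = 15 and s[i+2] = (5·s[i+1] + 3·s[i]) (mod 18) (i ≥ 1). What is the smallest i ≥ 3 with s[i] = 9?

3

Listing terms: s[1] = 8, s[2] = 15, s[3] = 9, s[4] = 0, s[5] = 9, s[6] = 9, s[7] = 0.
Since (s[6], s[7]) = (s[3], s[4]) = (9, 0) (two consecutive terms determine the rest), the sequence is eventually periodic: after a pre-period of length 2 it cycles with period 3.
The value 9 first appears (with i ≥ 3) at s[3].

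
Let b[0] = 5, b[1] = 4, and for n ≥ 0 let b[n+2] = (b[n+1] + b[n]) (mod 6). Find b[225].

1

Computing terms: b[0] = 5; b[1] = 4; b[2] = 3; b[3] = 1; b[4] = 4; b[5] = 5; b[6] = 3; b[7] = 2; b[8] = 5; b[9] = 1; b[10] = 0; b[11] = 1; b[12] = 1; b[13] = 2; b[14] = 3; b[15] = 5; b[16] = 2; b[17] = 1; b[18] = 3; b[19] = 4; b[20] = 1; b[21] = 5; b[22] = 0; b[23] = 5; b[24] = 5; b[25] = 4.
The sequence repeats with period 24.
(225 - 0) mod 24 = 9, so b[225] = b[9] = 1.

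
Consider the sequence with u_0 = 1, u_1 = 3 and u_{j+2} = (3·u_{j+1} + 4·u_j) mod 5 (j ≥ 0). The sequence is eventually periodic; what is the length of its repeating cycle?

Listing terms: u_0 = 1, u_1 = 3, u_2 = 3, u_3 = 1, u_4 = 0, u_5 = 4, u_6 = 2, u_7 = 2, u_8 = 4, u_9 = 0, u_{10} = 1, u_{11} = 3.
Since (u_{10}, u_{11}) = (u_0, u_1) = (1, 3) (two consecutive terms determine the rest), the sequence is periodic with period 10.

10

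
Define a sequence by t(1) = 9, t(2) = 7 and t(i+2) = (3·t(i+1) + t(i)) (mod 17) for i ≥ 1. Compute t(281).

Computing terms: t(1) = 9,  t(2) = 7,  t(3) = 13,  t(4) = 12,  t(5) = 15,  t(6) = 6,  t(7) = 16,  t(8) = 3,  t(9) = 8,  t(10) = 10,  t(11) = 4,  t(12) = 5,  t(13) = 2,  t(14) = 11,  t(15) = 1,  t(16) = 14,  t(17) = 9,  t(18) = 7.
Since (t(17), t(18)) = (t(1), t(2)) = (9, 7) (two consecutive terms determine the rest), the sequence is periodic with period 16.
(281 - 1) mod 16 = 8, so t(281) = t(9) = 8.

8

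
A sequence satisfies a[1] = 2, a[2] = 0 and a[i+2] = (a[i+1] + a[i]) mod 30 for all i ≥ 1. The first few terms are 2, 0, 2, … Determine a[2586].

6

Computing terms: a[1] = 2, a[2] = 0, a[3] = 2, a[4] = 2, a[5] = 4, a[6] = 6, a[7] = 10, a[8] = 16, a[9] = 26, a[10] = 12, a[11] = 8, a[12] = 20, a[13] = 28, a[14] = 18, a[15] = 16, a[16] = 4, a[17] = 20, a[18] = 24, a[19] = 14, a[20] = 8, a[21] = 22, a[22] = 0, a[23] = 22, a[24] = 22, a[25] = 14, a[26] = 6, a[27] = 20, a[28] = 26, a[29] = 16, a[30] = 12, a[31] = 28, a[32] = 10, a[33] = 8, a[34] = 18, a[35] = 26, a[36] = 14, a[37] = 10, a[38] = 24, a[39] = 4, a[40] = 28, a[41] = 2, a[42] = 0.
Since (a[41], a[42]) = (a[1], a[2]) = (2, 0) (two consecutive terms determine the rest), the sequence is periodic with period 40.
So a[2586] = a[1 + ((2586-1) mod 40)] = a[26] = 6.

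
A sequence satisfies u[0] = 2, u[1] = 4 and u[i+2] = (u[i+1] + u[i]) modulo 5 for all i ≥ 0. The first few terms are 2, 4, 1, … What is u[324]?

1

u[0] = 2; u[1] = 4; u[2] = 1; u[3] = 0; u[4] = 1; u[5] = 1; u[6] = 2; u[7] = 3; u[8] = 0; u[9] = 3; u[10] = 3; u[11] = 1; u[12] = 4; u[13] = 0; u[14] = 4; u[15] = 4; u[16] = 3; u[17] = 2; u[18] = 0; u[19] = 2; u[20] = 2; u[21] = 4.
The sequence repeats with period 20.
So u[324] = u[0 + ((324-0) mod 20)] = u[4] = 1.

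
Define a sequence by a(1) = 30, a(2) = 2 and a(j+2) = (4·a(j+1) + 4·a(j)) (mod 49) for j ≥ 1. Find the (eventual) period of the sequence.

42

We have a(1) = 30,  a(2) = 2,  a(3) = 30,  a(4) = 30,  a(5) = 44,  a(6) = 2,  a(7) = 37,  a(8) = 9,  a(9) = 37,  a(10) = 37,  a(11) = 2,  a(12) = 9,  a(13) = 44,  a(14) = 16,  a(15) = 44,  a(16) = 44,  a(17) = 9,  a(18) = 16,  a(19) = 2,  a(20) = 23,  a(21) = 2,  a(22) = 2,  a(23) = 16,  a(24) = 23,  a(25) = 9,  a(26) = 30,  a(27) = 9,  a(28) = 9,  a(29) = 23,  a(30) = 30,  a(31) = 16,  a(32) = 37,  a(33) = 16,  a(34) = 16,  a(35) = 30,  a(36) = 37,  a(37) = 23,  a(38) = 44,  a(39) = 23,  a(40) = 23,  a(41) = 37,  a(42) = 44,  a(43) = 30,  a(44) = 2.
The sequence repeats with period 42.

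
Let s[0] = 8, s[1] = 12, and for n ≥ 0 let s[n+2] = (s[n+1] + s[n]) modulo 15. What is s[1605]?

Listing terms: s[0] = 8; s[1] = 12; s[2] = 5; s[3] = 2; s[4] = 7; s[5] = 9; s[6] = 1; s[7] = 10; s[8] = 11; s[9] = 6; s[10] = 2; s[11] = 8; s[12] = 10; s[13] = 3; s[14] = 13; s[15] = 1; s[16] = 14; s[17] = 0; s[18] = 14; s[19] = 14; s[20] = 13; s[21] = 12; s[22] = 10; s[23] = 7; s[24] = 2; s[25] = 9; s[26] = 11; s[27] = 5; s[28] = 1; s[29] = 6; s[30] = 7; s[31] = 13; s[32] = 5; s[33] = 3; s[34] = 8; s[35] = 11; s[36] = 4; s[37] = 0; s[38] = 4; s[39] = 4; s[40] = 8; s[41] = 12.
Since (s[40], s[41]) = (s[0], s[1]) = (8, 12) (two consecutive terms determine the rest), the sequence is periodic with period 40.
(1605 - 0) mod 40 = 5, so s[1605] = s[5] = 9.

9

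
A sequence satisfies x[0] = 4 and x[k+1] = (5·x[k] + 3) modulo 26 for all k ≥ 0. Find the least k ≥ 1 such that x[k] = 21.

3

Listing terms: x[0] = 4; x[1] = 23; x[2] = 14; x[3] = 21; x[4] = 4.
The sequence repeats with period 4.
The value 21 first appears (with k ≥ 1) at x[3].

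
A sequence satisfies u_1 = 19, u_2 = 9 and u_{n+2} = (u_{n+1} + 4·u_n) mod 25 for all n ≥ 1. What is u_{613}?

u_1 = 19,  u_2 = 9,  u_3 = 10,  u_4 = 21,  u_5 = 11,  u_6 = 20,  u_7 = 14,  u_8 = 19,  u_9 = 0,  u_{10} = 1,  u_{11} = 1,  u_{12} = 5,  u_{13} = 9,  u_{14} = 4,  u_{15} = 15,  u_{16} = 6,  u_{17} = 16,  u_{18} = 15,  u_{19} = 4,  u_{20} = 14,  u_{21} = 5,  u_{22} = 11,  u_{23} = 6,  u_{24} = 0,  u_{25} = 24,  u_{26} = 24,  u_{27} = 20,  u_{28} = 16,  u_{29} = 21,  u_{30} = 10,  u_{31} = 19,  u_{32} = 9.
Since (u_{31}, u_{32}) = (u_1, u_2) = (19, 9) (two consecutive terms determine the rest), the sequence is periodic with period 30.
(613 - 1) mod 30 = 12, so u_{613} = u_{13} = 9.

9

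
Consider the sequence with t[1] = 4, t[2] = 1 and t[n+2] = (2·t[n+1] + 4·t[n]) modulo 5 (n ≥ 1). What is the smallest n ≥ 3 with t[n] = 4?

6

We have t[1] = 4, t[2] = 1, t[3] = 3, t[4] = 0, t[5] = 2, t[6] = 4, t[7] = 1.
The sequence repeats with period 5.
The value 4 next appears (with n ≥ 3) at t[6].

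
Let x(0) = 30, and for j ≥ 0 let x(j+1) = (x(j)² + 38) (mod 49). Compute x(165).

12

We have x(0) = 30,  x(1) = 7,  x(2) = 38,  x(3) = 12,  x(4) = 35,  x(5) = 38.
Since x(5) = x(2) = 38, the sequence is eventually periodic: after a pre-period of length 2 it cycles with period 3.
For j ≥ 2, x(j) depends only on (j - 2) mod 3. (165 - 2) mod 3 = 1, so x(165) = x(3) = 12.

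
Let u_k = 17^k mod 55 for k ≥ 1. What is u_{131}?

Computing terms: u_1 = 17,  u_2 = 14,  u_3 = 18,  u_4 = 31,  u_5 = 32,  u_6 = 49,  u_7 = 8,  u_8 = 26,  u_9 = 2,  u_{10} = 34,  u_{11} = 28,  u_{12} = 36,  u_{13} = 7,  u_{14} = 9,  u_{15} = 43,  u_{16} = 16,  u_{17} = 52,  u_{18} = 4,  u_{19} = 13,  u_{20} = 1,  u_{21} = 17.
Since u_{21} = u_1 = 17, the sequence is periodic with period 20.
So u_{131} = u_{1 + ((131-1) mod 20)} = u_{11} = 28.

28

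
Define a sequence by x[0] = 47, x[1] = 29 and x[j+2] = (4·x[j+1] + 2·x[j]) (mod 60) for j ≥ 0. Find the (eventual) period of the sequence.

We have x[0] = 47,  x[1] = 29,  x[2] = 30,  x[3] = 58,  x[4] = 52,  x[5] = 24,  x[6] = 20,  x[7] = 8,  x[8] = 12,  x[9] = 4,  x[10] = 40,  x[11] = 48,  x[12] = 32,  x[13] = 44,  x[14] = 0,  x[15] = 28,  x[16] = 52,  x[17] = 24.
Since (x[16], x[17]) = (x[4], x[5]) = (52, 24) (two consecutive terms determine the rest), the sequence is eventually periodic: after a pre-period of length 4 it cycles with period 12.

12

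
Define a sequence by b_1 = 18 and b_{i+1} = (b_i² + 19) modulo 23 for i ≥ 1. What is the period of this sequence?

Listing terms: b_1 = 18,  b_2 = 21,  b_3 = 0,  b_4 = 19,  b_5 = 12,  b_6 = 2,  b_7 = 0.
Since b_7 = b_3 = 0, the sequence is eventually periodic: after a pre-period of length 2 it cycles with period 4.

4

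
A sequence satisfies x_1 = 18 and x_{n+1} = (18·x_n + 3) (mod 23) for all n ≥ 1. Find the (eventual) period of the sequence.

x_1 = 18; x_2 = 5; x_3 = 1; x_4 = 21; x_5 = 13; x_6 = 7; x_7 = 14; x_8 = 2; x_9 = 16; x_{10} = 15; x_{11} = 20; x_{12} = 18.
The sequence repeats with period 11.

11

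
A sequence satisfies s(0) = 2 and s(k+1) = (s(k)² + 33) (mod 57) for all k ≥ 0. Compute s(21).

We have s(0) = 2,  s(1) = 37,  s(2) = 34,  s(3) = 49,  s(4) = 40,  s(5) = 37.
Since s(5) = s(1) = 37, the sequence is eventually periodic: after a pre-period of length 1 it cycles with period 4.
For k ≥ 1, s(k) depends only on (k - 1) mod 4. (21 - 1) mod 4 = 0, so s(21) = s(1) = 37.

37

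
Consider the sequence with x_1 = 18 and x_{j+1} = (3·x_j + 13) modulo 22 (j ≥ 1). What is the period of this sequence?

10

We have x_1 = 18, x_2 = 1, x_3 = 16, x_4 = 17, x_5 = 20, x_6 = 7, x_7 = 12, x_8 = 5, x_9 = 6, x_{10} = 9, x_{11} = 18.
Since x_{11} = x_1 = 18, the sequence is periodic with period 10.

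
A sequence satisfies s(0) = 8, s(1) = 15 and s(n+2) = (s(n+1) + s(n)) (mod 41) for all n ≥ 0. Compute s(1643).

38

We have s(0) = 8, s(1) = 15, s(2) = 23, s(3) = 38, s(4) = 20, s(5) = 17, s(6) = 37, s(7) = 13, s(8) = 9, s(9) = 22, s(10) = 31, s(11) = 12, s(12) = 2, s(13) = 14, s(14) = 16, s(15) = 30, s(16) = 5, s(17) = 35, s(18) = 40, s(19) = 34, s(20) = 33, s(21) = 26, s(22) = 18, s(23) = 3, s(24) = 21, s(25) = 24, s(26) = 4, s(27) = 28, s(28) = 32, s(29) = 19, s(30) = 10, s(31) = 29, s(32) = 39, s(33) = 27, s(34) = 25, s(35) = 11, s(36) = 36, s(37) = 6, s(38) = 1, s(39) = 7, s(40) = 8, s(41) = 15.
Since (s(40), s(41)) = (s(0), s(1)) = (8, 15) (two consecutive terms determine the rest), the sequence is periodic with period 40.
(1643 - 0) mod 40 = 3, so s(1643) = s(3) = 38.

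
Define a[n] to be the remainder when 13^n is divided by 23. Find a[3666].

We have a[1] = 13,  a[2] = 8,  a[3] = 12,  a[4] = 18,  a[5] = 4,  a[6] = 6,  a[7] = 9,  a[8] = 2,  a[9] = 3,  a[10] = 16,  a[11] = 1,  a[12] = 13.
Since a[12] = a[1] = 13, the sequence is periodic with period 11.
(3666 - 1) mod 11 = 2, so a[3666] = a[3] = 12.

12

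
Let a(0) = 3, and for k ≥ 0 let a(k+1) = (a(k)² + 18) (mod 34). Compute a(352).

a(0) = 3, a(1) = 27, a(2) = 33, a(3) = 19, a(4) = 5, a(5) = 9, a(6) = 31, a(7) = 27.
Since a(7) = a(1) = 27, the sequence is eventually periodic: after a pre-period of length 1 it cycles with period 6.
For k ≥ 1, a(k) depends only on (k - 1) mod 6. (352 - 1) mod 6 = 3, so a(352) = a(4) = 5.

5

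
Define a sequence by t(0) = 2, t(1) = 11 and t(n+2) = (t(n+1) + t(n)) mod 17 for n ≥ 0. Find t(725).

10

Listing terms: t(0) = 2, t(1) = 11, t(2) = 13, t(3) = 7, t(4) = 3, t(5) = 10, t(6) = 13, t(7) = 6, t(8) = 2, t(9) = 8, t(10) = 10, t(11) = 1, t(12) = 11, t(13) = 12, t(14) = 6, t(15) = 1, t(16) = 7, t(17) = 8, t(18) = 15, t(19) = 6, t(20) = 4, t(21) = 10, t(22) = 14, t(23) = 7, t(24) = 4, t(25) = 11, t(26) = 15, t(27) = 9, t(28) = 7, t(29) = 16, t(30) = 6, t(31) = 5, t(32) = 11, t(33) = 16, t(34) = 10, t(35) = 9, t(36) = 2, t(37) = 11.
The sequence repeats with period 36.
(725 - 0) mod 36 = 5, so t(725) = t(5) = 10.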